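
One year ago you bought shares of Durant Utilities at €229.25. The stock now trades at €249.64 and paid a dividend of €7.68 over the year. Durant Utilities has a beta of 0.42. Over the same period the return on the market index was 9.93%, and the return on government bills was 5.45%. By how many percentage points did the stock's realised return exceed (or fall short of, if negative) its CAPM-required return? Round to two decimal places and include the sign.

Realised HPR = (P1 + D1 − P0) / P0 = (249.64 + 7.68 − 229.25) / 229.25 = 28.07 / 229.25 = 12.2443%
MRP = 9.93% − 5.45% = 4.48%
CAPM required = R_f + β·MRP = 5.45% + 0.42 × 4.48% = 7.3316%
α = realised − required = 12.2443% − 7.3316% = +4.91%

+4.91%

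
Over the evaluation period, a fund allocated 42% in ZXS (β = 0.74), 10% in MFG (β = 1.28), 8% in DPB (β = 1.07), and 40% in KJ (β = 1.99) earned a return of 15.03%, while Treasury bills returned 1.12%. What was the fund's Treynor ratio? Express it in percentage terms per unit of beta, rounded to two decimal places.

10.53%

β_P = 0.42×0.74 + 0.10×1.28 + 0.08×1.07 + 0.40×1.99 = 1.3204
Treynor = (R_P − R_f) / β_P = (15.03% − 1.12%) / 1.3204 = 13.91% / 1.3204 = 10.53%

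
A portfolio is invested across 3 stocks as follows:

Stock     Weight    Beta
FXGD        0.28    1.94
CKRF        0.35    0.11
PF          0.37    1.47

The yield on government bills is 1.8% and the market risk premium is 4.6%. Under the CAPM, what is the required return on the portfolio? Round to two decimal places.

β_P = Σ w_i β_i = 0.28×1.94 + 0.35×0.11 + 0.37×1.47 = 1.1256
E(R_P) = R_f + β_P × MRP = 1.8% + 1.1256 × 4.6% = 6.98%

6.98%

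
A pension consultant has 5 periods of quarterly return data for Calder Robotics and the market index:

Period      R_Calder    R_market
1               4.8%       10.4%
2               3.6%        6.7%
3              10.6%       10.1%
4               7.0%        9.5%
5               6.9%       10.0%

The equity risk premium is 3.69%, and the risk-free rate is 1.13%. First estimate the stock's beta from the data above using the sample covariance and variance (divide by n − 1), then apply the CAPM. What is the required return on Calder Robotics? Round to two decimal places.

Mean R_i = (4.8 + 3.6 + 10.6 + 7.0 + 6.9) / 5 = 6.5800%
Mean R_m = (10.4 + 6.7 + 10.1 + 9.5 + 10.0) / 5 = 9.3400%
Σ(R_i − R̄_i)(R_m − R̄_m) = 9.3140  ⇒  Cov = 9.3140 / 4 = 2.3285
Σ(R_m − R̄_m)² = 9.1320  ⇒  Var(R_m) = 9.1320 / 4 = 2.2830
β = Cov / Var(R_m) = 2.3285 / 2.2830 = 1.0199
E(R) = R_f + β × MRP = 1.13% + 1.0199 × 3.69% = 4.89%

4.89%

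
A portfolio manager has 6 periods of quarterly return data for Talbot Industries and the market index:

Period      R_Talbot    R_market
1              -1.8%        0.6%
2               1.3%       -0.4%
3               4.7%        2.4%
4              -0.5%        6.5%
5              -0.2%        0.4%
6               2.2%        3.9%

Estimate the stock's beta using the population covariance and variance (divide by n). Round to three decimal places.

0.065

Mean R_i = (-1.8 + 1.3 + 4.7 − 0.5 − 0.2 + 2.2) / 6 = 0.9500%
Mean R_m = (0.6 − 0.4 + 2.4 + 6.5 + 0.4 + 3.9) / 6 = 2.2333%
Σ(R_i − R̄_i)(R_m − R̄_m) = 2.2000  ⇒  Cov = 2.2000 / 6 = 0.3667
Σ(R_m − R̄_m)² = 33.9733  ⇒  Var(R_m) = 33.9733 / 6 = 5.6622
β = Cov / Var(R_m) = 0.3667 / 5.6622 = 0.0648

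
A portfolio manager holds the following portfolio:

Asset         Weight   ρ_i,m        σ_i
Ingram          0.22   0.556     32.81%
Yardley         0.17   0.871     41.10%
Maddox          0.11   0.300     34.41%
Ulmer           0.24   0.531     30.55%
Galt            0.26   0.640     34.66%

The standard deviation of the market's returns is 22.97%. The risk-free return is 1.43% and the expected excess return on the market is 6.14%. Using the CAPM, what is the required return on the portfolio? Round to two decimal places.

β_Ingram = 0.556 × 32.81% / 22.97% = 0.7942
β_Yardley = 0.871 × 41.10% / 22.97% = 1.5585
β_Maddox = 0.300 × 34.41% / 22.97% = 0.4494
β_Ulmer = 0.531 × 30.55% / 22.97% = 0.7062
β_Galt = 0.640 × 34.66% / 22.97% = 0.9657
β_P = Σ w_i β_i = 0.22×0.7942 + 0.17×1.5585 + 0.11×0.4494 + 0.24×0.7062 + 0.26×0.9657 = 0.9097
E(R_P) = R_f + β_P × MRP = 1.43% + 0.9097 × 6.14% = 7.02%

7.02%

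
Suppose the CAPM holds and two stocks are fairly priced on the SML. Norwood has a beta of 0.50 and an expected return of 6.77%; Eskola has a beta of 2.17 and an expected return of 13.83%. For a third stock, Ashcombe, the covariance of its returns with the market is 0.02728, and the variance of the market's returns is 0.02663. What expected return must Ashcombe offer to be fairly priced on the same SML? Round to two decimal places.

MRP = (13.83% − 6.77%) / (2.17 − 0.50) = 4.2275%
R_f = 6.77% − 0.50 × 4.2275% = 4.6563%
β_Ashcombe = Cov / Var(R_m) = 0.02728 / 0.02663 = 1.0244
E(R_Ashcombe) = R_f + β × MRP = 4.6563% + 1.0244 × 4.2275% = 8.99%

8.99%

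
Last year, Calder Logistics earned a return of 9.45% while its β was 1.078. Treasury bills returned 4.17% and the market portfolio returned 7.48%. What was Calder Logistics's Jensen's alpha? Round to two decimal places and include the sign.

Market excess return = 7.48% − 4.17% = 3.31%
CAPM benchmark = R_f + β(R_m − R_f) = 4.17% + 1.078 × 3.31% = 7.73818%
α = actual − benchmark = 9.45% − 7.73818% = +1.71%

+1.71%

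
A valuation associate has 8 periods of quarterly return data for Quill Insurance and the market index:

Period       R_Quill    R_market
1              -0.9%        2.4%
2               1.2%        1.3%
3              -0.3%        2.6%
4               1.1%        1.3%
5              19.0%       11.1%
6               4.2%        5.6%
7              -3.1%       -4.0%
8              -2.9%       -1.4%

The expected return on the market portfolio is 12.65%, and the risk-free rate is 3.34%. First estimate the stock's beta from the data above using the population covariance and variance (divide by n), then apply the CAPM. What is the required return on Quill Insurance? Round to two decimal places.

16.79%

Mean R_i = (-0.9 + 1.2 − 0.3 + 1.1 + 19.0 + 4.2 − 3.1 − 2.9) / 8 = 2.2875%
Mean R_m = (2.4 + 1.3 + 2.6 + 1.3 + 11.1 + 5.6 − 4.0 − 1.4) / 8 = 2.3625%
Σ(R_i − R̄_i)(R_m − R̄_m) = 207.6963  ⇒  Cov = 207.6963 / 8 = 25.9620
Σ(R_m − R̄_m)² = 143.7788  ⇒  Var(R_m) = 143.7788 / 8 = 17.9724
β = Cov / Var(R_m) = 25.9620 / 17.9724 = 1.4445
MRP = 12.65% − 3.34% = 9.31%
E(R) = R_f + β × MRP = 3.34% + 1.4445 × 9.31% = 16.79%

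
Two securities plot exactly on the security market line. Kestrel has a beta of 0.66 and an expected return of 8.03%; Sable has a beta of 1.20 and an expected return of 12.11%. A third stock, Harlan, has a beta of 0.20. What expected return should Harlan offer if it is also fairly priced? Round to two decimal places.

4.55%

MRP (SML slope) = (12.11% − 8.03%) / (1.20 − 0.66) = 4.08% / 0.54 = 7.5556%
R_f (intercept) = 8.03% − 0.66 × 7.5556% = 3.0433%
E(R_Harlan) = R_f + β × MRP = 3.0433% + 0.20 × 7.5556% = 4.55%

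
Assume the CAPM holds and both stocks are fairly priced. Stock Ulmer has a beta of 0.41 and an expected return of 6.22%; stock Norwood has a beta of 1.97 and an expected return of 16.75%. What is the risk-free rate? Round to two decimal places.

Both satisfy E(R) = R_f + β·MRP, so the slope of the SML is
MRP = (16.75% − 6.22%) / (1.97 − 0.41) = 10.53% / 1.56 = 6.7500%
R_f = E(R_Ulmer) − β_Ulmer·MRP = 6.22% − 0.41 × 6.7500% = 3.4525%

3.45%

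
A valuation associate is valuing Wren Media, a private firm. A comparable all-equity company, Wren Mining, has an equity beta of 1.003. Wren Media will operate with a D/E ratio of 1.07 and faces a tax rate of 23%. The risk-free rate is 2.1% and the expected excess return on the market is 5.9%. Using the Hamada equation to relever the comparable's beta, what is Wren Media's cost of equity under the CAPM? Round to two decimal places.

β_L = β_U × [1 + (1 − t)(D/E)] = 1.003 × [1 + (1 − 0.23) × 1.07]
    = 1.003 × [1 + 0.77 × 1.07] = 1.003 × 1.8239 = 1.8294
E(R) = R_f + β_L × MRP = 2.1% + 1.8294 × 5.9% = 12.89%

12.89%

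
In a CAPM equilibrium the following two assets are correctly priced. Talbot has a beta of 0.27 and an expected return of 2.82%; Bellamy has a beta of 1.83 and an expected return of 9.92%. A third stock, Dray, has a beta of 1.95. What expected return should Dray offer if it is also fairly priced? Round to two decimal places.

MRP (SML slope) = (9.92% − 2.82%) / (1.83 − 0.27) = 7.10% / 1.56 = 4.5513%
R_f (intercept) = 2.82% − 0.27 × 4.5513% = 1.5911%
E(R_Dray) = R_f + β × MRP = 1.5911% + 1.95 × 4.5513% = 10.47%

10.47%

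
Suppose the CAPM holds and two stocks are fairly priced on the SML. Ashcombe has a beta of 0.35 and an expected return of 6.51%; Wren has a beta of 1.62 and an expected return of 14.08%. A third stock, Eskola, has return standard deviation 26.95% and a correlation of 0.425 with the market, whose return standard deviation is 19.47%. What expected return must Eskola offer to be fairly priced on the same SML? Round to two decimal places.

MRP = (14.08% − 6.51%) / (1.62 − 0.35) = 5.9606%
R_f = 6.51% − 0.35 × 5.9606% = 4.4238%
β_Eskola = ρ·σ_i/σ_m = 0.425 × 26.95 / 19.47 = 0.5883
E(R_Eskola) = R_f + β × MRP = 4.4238% + 0.5883 × 5.9606% = 7.93%

7.93%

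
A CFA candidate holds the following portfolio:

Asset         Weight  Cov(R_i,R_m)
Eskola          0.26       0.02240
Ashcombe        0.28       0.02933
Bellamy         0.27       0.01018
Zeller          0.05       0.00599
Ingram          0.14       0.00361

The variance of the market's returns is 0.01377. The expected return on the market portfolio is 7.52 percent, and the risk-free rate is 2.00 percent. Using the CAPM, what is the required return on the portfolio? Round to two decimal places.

β_Eskola = 0.02240 / 0.01377 = 1.6267
β_Ashcombe = 0.02933 / 0.01377 = 2.1300
β_Bellamy = 0.01018 / 0.01377 = 0.7393
β_Zeller = 0.00599 / 0.01377 = 0.4350
β_Ingram = 0.00361 / 0.01377 = 0.2622
β_P = Σ w_i β_i = 0.26×1.6267 + 0.28×2.1300 + 0.27×0.7393 + 0.05×0.4350 + 0.14×0.2622 = 1.2774
MRP = 7.52% − 2.00% = 5.52%
E(R_P) = R_f + β_P × MRP = 2.00% + 1.2774 × 5.52% = 9.05%

9.05%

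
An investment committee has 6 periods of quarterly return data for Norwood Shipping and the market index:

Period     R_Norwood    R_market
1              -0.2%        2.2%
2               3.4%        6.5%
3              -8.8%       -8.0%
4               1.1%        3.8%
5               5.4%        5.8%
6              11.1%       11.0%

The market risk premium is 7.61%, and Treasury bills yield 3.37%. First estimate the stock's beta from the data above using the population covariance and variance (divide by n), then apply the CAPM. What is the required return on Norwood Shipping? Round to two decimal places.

Mean R_i = (-0.2 + 3.4 − 8.8 + 1.1 + 5.4 + 11.1) / 6 = 2.0000%
Mean R_m = (2.2 + 6.5 − 8.0 + 3.8 + 5.8 + 11.0) / 6 = 3.5500%
Σ(R_i − R̄_i)(R_m − R̄_m) = 207.0600  ⇒  Cov = 207.0600 / 6 = 34.5100
Σ(R_m − R̄_m)² = 204.5550  ⇒  Var(R_m) = 204.5550 / 6 = 34.0925
β = Cov / Var(R_m) = 34.5100 / 34.0925 = 1.0122
E(R) = R_f + β × MRP = 3.37% + 1.0122 × 7.61% = 11.07%

11.07%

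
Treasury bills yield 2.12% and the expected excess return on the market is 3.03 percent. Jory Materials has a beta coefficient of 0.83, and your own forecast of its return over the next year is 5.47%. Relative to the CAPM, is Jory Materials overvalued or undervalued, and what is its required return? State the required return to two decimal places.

Required return = R_f + β·MRP = 2.12% + 0.83 × 3.03% = 4.63%
Forecast 5.47% > required 4.63% → the stock plots above the SML → undervalued.

Undervalued; required return 4.63%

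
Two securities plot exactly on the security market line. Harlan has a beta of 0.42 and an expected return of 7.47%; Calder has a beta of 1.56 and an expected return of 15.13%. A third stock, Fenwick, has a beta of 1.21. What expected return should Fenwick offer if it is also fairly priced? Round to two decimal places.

12.78%

MRP (SML slope) = (15.13% − 7.47%) / (1.56 − 0.42) = 7.66% / 1.14 = 6.7193%
R_f (intercept) = 7.47% − 0.42 × 6.7193% = 4.6479%
E(R_Fenwick) = R_f + β × MRP = 4.6479% + 1.21 × 6.7193% = 12.78%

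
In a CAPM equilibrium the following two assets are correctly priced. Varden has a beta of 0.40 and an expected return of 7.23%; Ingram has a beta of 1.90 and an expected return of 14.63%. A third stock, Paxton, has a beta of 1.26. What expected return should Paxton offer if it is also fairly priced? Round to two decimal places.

11.47%

MRP (SML slope) = (14.63% − 7.23%) / (1.90 − 0.40) = 7.40% / 1.50 = 4.9333%
R_f (intercept) = 7.23% − 0.40 × 4.9333% = 5.2567%
E(R_Paxton) = R_f + β × MRP = 5.2567% + 1.26 × 4.9333% = 11.47%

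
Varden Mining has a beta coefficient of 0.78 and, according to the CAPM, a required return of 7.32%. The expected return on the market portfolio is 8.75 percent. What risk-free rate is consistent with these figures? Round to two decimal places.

2.25%

E(R) = R_f + β(E(R_m) − R_f) = R_f(1 − β) + β·E(R_m)
7.32% = R_f × (1 − 0.78) + 0.78 × 8.75%
7.32% = R_f × 0.22 + 6.8250%
R_f = (7.32% − 6.8250%) / 0.22 = 2.25%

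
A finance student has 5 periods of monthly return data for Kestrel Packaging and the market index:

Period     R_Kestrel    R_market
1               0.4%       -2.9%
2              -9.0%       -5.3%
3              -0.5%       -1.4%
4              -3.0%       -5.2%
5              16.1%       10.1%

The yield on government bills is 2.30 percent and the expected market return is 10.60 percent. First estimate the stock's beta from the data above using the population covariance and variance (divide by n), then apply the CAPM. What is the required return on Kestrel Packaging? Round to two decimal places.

13.96%

Mean R_i = (0.4 − 9.0 − 0.5 − 3.0 + 16.1) / 5 = 0.8000%
Mean R_m = (-2.9 − 5.3 − 1.4 − 5.2 + 10.1) / 5 = -0.9400%
Σ(R_i − R̄_i)(R_m − R̄_m) = 229.2100  ⇒  Cov = 229.2100 / 5 = 45.8420
Σ(R_m − R̄_m)² = 163.0920  ⇒  Var(R_m) = 163.0920 / 5 = 32.6184
β = Cov / Var(R_m) = 45.8420 / 32.6184 = 1.4054
MRP = 10.60% − 2.30% = 8.30%
E(R) = R_f + β × MRP = 2.30% + 1.4054 × 8.30% = 13.96%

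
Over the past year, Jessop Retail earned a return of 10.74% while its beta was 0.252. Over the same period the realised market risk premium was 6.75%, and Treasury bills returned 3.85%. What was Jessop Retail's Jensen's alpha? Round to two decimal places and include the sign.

+5.19%

CAPM benchmark = R_f + β(R_m − R_f) = 3.85% + 0.252 × 6.75% = 5.55100%
α = actual − benchmark = 10.74% − 5.55100% = +5.19%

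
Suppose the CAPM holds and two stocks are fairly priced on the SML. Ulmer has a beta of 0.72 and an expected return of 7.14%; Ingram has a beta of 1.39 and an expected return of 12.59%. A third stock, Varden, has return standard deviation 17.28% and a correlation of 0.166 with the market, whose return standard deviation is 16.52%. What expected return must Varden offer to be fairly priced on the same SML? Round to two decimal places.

MRP = (12.59% − 7.14%) / (1.39 − 0.72) = 8.1343%
R_f = 7.14% − 0.72 × 8.1343% = 1.2833%
β_Varden = ρ·σ_i/σ_m = 0.166 × 17.28 / 16.52 = 0.1736
E(R_Varden) = R_f + β × MRP = 1.2833% + 0.1736 × 8.1343% = 2.70%

2.70%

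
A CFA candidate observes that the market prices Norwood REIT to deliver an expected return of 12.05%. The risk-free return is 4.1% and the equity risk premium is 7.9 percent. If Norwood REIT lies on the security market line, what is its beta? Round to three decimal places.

β = (E(R) − R_f) / MRP = (12.05% − 4.1%) / 7.9% = 7.95% / 7.9% = 1.006

1.006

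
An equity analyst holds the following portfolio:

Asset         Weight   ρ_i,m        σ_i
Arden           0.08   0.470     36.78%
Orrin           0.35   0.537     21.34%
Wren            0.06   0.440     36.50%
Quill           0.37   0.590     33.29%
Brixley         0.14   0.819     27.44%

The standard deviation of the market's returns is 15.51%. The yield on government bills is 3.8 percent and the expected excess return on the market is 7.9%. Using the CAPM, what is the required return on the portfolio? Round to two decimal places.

12.34%

β_Arden = 0.470 × 36.78% / 15.51% = 1.1145
β_Orrin = 0.537 × 21.34% / 15.51% = 0.7389
β_Wren = 0.440 × 36.50% / 15.51% = 1.0355
β_Quill = 0.590 × 33.29% / 15.51% = 1.2664
β_Brixley = 0.819 × 27.44% / 15.51% = 1.4490
β_P = Σ w_i β_i = 0.08×1.1145 + 0.35×0.7389 + 0.06×1.0355 + 0.37×1.2664 + 0.14×1.4490 = 1.0813
E(R_P) = R_f + β_P × MRP = 3.8% + 1.0813 × 7.9% = 12.34%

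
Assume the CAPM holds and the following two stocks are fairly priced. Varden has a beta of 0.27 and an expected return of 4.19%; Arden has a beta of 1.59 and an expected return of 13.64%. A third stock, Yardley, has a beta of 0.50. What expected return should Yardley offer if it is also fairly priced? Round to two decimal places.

MRP (SML slope) = (13.64% − 4.19%) / (1.59 − 0.27) = 9.45% / 1.32 = 7.1591%
R_f (intercept) = 4.19% − 0.27 × 7.1591% = 2.2570%
E(R_Yardley) = R_f + β × MRP = 2.2570% + 0.50 × 7.1591% = 5.84%

5.84%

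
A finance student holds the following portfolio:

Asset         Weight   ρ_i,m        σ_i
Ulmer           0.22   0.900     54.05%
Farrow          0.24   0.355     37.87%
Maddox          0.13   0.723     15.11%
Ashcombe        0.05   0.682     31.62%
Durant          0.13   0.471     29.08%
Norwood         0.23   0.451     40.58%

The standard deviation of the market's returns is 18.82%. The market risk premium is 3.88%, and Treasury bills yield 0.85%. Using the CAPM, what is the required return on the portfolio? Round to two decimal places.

5.47%

β_Ulmer = 0.900 × 54.05% / 18.82% = 2.5848
β_Farrow = 0.355 × 37.87% / 18.82% = 0.7143
β_Maddox = 0.723 × 15.11% / 18.82% = 0.5805
β_Ashcombe = 0.682 × 31.62% / 18.82% = 1.1458
β_Durant = 0.471 × 29.08% / 18.82% = 0.7278
β_Norwood = 0.451 × 40.58% / 18.82% = 0.9725
β_P = Σ w_i β_i = 0.22×2.5848 + 0.24×0.7143 + 0.13×0.5805 + 0.05×1.1458 + 0.13×0.7278 + 0.23×0.9725 = 1.1911
E(R_P) = R_f + β_P × MRP = 0.85% + 1.1911 × 3.88% = 5.47%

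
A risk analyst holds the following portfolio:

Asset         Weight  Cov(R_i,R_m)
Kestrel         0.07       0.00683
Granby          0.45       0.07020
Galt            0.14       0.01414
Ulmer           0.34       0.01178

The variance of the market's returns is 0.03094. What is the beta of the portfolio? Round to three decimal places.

1.230

β_Kestrel = 0.00683 / 0.03094 = 0.2207
β_Granby = 0.07020 / 0.03094 = 2.2689
β_Galt = 0.01414 / 0.03094 = 0.4570
β_Ulmer = 0.01178 / 0.03094 = 0.3807
β_P = Σ w_i β_i = 0.07×0.2207 + 0.45×2.2689 + 0.14×0.4570 + 0.34×0.3807 = 1.2299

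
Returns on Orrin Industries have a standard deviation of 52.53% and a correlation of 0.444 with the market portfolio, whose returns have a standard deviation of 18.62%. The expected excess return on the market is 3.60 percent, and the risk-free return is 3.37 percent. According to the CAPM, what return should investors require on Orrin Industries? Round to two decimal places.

7.88%

β = ρ × σ_i / σ_m = 0.444 × 52.53% / 18.62% = 1.2526
E(R) = 3.37% + 1.2526 × 3.60% = 7.88%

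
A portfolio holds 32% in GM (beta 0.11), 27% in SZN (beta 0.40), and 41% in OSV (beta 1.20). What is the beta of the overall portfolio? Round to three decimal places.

β_P = Σ w_i β_i = 0.32×0.11 + 0.27×0.40 + 0.41×1.20 = 0.6352

0.635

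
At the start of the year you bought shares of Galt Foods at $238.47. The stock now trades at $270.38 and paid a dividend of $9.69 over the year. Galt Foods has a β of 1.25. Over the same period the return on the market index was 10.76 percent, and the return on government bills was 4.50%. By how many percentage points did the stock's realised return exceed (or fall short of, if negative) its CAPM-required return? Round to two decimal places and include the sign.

Realised HPR = (P1 + D1 − P0) / P0 = (270.38 + 9.69 − 238.47) / 238.47 = 41.60 / 238.47 = 17.4445%
MRP = 10.76% − 4.50% = 6.26%
CAPM required = R_f + β·MRP = 4.50% + 1.25 × 6.26% = 12.3250%
α = realised − required = 17.4445% − 12.3250% = +5.12%

+5.12%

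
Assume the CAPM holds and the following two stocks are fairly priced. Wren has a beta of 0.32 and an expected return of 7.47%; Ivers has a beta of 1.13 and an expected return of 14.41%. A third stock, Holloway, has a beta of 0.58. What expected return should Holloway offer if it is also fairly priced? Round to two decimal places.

MRP (SML slope) = (14.41% − 7.47%) / (1.13 − 0.32) = 6.94% / 0.81 = 8.5679%
R_f (intercept) = 7.47% − 0.32 × 8.5679% = 4.7283%
E(R_Holloway) = R_f + β × MRP = 4.7283% + 0.58 × 8.5679% = 9.70%

9.70%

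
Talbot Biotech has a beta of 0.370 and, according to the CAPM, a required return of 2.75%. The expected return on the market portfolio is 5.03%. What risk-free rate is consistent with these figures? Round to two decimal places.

E(R) = R_f + β(E(R_m) − R_f) = R_f(1 − β) + β·E(R_m)
2.75% = R_f × (1 − 0.370) + 0.370 × 5.03%
2.75% = R_f × 0.630 + 1.86110%
R_f = (2.75% − 1.86110%) / 0.630 = 1.41%

1.41%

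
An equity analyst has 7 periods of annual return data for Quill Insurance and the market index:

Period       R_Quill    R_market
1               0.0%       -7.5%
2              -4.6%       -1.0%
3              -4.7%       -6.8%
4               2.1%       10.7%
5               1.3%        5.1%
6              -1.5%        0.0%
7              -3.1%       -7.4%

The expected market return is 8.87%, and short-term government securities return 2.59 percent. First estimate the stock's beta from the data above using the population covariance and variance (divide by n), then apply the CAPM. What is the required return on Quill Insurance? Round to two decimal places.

Mean R_i = (0.0 − 4.6 − 4.7 + 2.1 + 1.3 − 1.5 − 3.1) / 7 = -1.5000%
Mean R_m = (-7.5 − 1.0 − 6.8 + 10.7 + 5.1 + 0.0 − 7.4) / 7 = -0.9857%
Σ(R_i − R̄_i)(R_m − R̄_m) = 78.2500  ⇒  Cov = 78.2500 / 7 = 11.1786
Σ(R_m − R̄_m)² = 291.9486  ⇒  Var(R_m) = 291.9486 / 7 = 41.7069
β = Cov / Var(R_m) = 11.1786 / 41.7069 = 0.2680
MRP = 8.87% − 2.59% = 6.28%
E(R) = R_f + β × MRP = 2.59% + 0.2680 × 6.28% = 4.27%

4.27%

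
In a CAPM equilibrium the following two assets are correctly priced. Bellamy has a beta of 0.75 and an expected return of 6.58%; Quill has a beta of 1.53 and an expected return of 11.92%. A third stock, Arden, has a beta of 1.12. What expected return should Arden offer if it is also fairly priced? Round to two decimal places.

MRP (SML slope) = (11.92% − 6.58%) / (1.53 − 0.75) = 5.34% / 0.78 = 6.8462%
R_f (intercept) = 6.58% − 0.75 × 6.8462% = 1.4454%
E(R_Arden) = R_f + β × MRP = 1.4454% + 1.12 × 6.8462% = 9.11%

9.11%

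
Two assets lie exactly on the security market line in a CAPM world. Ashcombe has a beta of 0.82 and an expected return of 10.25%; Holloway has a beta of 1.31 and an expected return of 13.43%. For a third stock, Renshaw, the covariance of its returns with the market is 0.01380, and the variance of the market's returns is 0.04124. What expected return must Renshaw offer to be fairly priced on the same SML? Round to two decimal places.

MRP = (13.43% − 10.25%) / (1.31 − 0.82) = 6.4898%
R_f = 10.25% − 0.82 × 6.4898% = 4.9284%
β_Renshaw = Cov / Var(R_m) = 0.01380 / 0.04124 = 0.3346
E(R_Renshaw) = R_f + β × MRP = 4.9284% + 0.3346 × 6.4898% = 7.10%

7.10%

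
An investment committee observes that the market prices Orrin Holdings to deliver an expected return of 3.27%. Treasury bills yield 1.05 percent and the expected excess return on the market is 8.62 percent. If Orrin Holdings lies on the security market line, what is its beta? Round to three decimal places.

0.258

β = (E(R) − R_f) / MRP = (3.27% − 1.05%) / 8.62% = 2.22% / 8.62% = 0.258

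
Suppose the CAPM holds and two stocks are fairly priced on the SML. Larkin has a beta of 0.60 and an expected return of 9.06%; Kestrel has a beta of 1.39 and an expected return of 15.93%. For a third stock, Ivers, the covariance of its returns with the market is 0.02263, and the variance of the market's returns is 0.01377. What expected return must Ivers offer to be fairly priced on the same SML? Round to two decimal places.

MRP = (15.93% − 9.06%) / (1.39 − 0.60) = 8.6962%
R_f = 9.06% − 0.60 × 8.6962% = 3.8423%
β_Ivers = Cov / Var(R_m) = 0.02263 / 0.01377 = 1.6434
E(R_Ivers) = R_f + β × MRP = 3.8423% + 1.6434 × 8.6962% = 18.13%

18.13%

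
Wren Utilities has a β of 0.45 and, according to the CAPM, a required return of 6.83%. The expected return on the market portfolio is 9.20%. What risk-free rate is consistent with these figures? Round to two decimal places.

E(R) = R_f + β(E(R_m) − R_f) = R_f(1 − β) + β·E(R_m)
6.83% = R_f × (1 − 0.45) + 0.45 × 9.20%
6.83% = R_f × 0.55 + 4.1400%
R_f = (6.83% − 4.1400%) / 0.55 = 4.89%

4.89%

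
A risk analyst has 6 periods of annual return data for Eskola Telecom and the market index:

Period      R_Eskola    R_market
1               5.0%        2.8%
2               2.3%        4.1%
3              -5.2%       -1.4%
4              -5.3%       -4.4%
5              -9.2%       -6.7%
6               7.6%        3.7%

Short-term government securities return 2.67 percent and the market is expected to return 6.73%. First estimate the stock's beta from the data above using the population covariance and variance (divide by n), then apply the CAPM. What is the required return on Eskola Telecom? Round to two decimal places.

Mean R_i = (5.0 + 2.3 − 5.2 − 5.3 − 9.2 + 7.6) / 6 = -0.8000%
Mean R_m = (2.8 + 4.1 − 1.4 − 4.4 − 6.7 + 3.7) / 6 = -0.3167%
Σ(R_i − R̄_i)(R_m − R̄_m) = 142.2700  ⇒  Cov = 142.2700 / 6 = 23.7117
Σ(R_m − R̄_m)² = 103.9483  ⇒  Var(R_m) = 103.9483 / 6 = 17.3247
β = Cov / Var(R_m) = 23.7117 / 17.3247 = 1.3687
MRP = 6.73% − 2.67% = 4.06%
E(R) = R_f + β × MRP = 2.67% + 1.3687 × 4.06% = 8.23%

8.23%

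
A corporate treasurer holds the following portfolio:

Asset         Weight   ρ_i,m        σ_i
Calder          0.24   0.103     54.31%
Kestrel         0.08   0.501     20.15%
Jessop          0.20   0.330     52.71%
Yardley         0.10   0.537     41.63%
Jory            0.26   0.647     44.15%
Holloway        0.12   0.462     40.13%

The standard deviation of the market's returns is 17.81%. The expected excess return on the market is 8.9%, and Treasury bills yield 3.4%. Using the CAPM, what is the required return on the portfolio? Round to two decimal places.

β_Calder = 0.103 × 54.31% / 17.81% = 0.3141
β_Kestrel = 0.501 × 20.15% / 17.81% = 0.5668
β_Jessop = 0.330 × 52.71% / 17.81% = 0.9767
β_Yardley = 0.537 × 41.63% / 17.81% = 1.2552
β_Jory = 0.647 × 44.15% / 17.81% = 1.6039
β_Holloway = 0.462 × 40.13% / 17.81% = 1.0410
β_P = Σ w_i β_i = 0.24×0.3141 + 0.08×0.5668 + 0.20×0.9767 + 0.10×1.2552 + 0.26×1.6039 + 0.12×1.0410 = 0.9835
E(R_P) = R_f + β_P × MRP = 3.4% + 0.9835 × 8.9% = 12.15%

12.15%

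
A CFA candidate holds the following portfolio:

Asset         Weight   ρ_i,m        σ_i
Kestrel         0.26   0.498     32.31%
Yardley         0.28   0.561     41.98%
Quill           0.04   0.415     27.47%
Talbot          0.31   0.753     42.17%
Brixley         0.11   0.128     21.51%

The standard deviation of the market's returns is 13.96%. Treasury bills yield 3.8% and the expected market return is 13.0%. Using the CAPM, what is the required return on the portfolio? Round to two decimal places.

17.89%

β_Kestrel = 0.498 × 32.31% / 13.96% = 1.1526
β_Yardley = 0.561 × 41.98% / 13.96% = 1.6870
β_Quill = 0.415 × 27.47% / 13.96% = 0.8166
β_Talbot = 0.753 × 42.17% / 13.96% = 2.2746
β_Brixley = 0.128 × 21.51% / 13.96% = 0.1972
β_P = Σ w_i β_i = 0.26×1.1526 + 0.28×1.6870 + 0.04×0.8166 + 0.31×2.2746 + 0.11×0.1972 = 1.5315
MRP = 13.0% − 3.8% = 9.20%
E(R_P) = R_f + β_P × MRP = 3.8% + 1.5315 × 9.2% = 17.89%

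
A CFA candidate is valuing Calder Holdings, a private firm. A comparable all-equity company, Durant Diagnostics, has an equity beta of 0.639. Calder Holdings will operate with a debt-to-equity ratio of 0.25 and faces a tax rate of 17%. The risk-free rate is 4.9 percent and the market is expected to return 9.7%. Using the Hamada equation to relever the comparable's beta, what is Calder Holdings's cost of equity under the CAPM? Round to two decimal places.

β_L = β_U × [1 + (1 − t)(D/E)] = 0.639 × [1 + (1 − 0.17) × 0.25]
    = 0.639 × [1 + 0.83 × 0.25] = 0.639 × 1.2075 = 0.7716
MRP = 9.7% − 4.9% = 4.80%
E(R) = R_f + β_L × MRP = 4.9% + 0.7716 × 4.8% = 8.60%

8.60%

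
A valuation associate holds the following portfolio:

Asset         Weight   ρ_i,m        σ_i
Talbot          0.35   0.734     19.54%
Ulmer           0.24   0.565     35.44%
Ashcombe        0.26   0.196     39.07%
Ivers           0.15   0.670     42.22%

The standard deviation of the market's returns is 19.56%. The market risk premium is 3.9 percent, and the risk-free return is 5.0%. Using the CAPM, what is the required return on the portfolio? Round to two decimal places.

8.20%

β_Talbot = 0.734 × 19.54% / 19.56% = 0.7332
β_Ulmer = 0.565 × 35.44% / 19.56% = 1.0237
β_Ashcombe = 0.196 × 39.07% / 19.56% = 0.3915
β_Ivers = 0.670 × 42.22% / 19.56% = 1.4462
β_P = Σ w_i β_i = 0.35×0.7332 + 0.24×1.0237 + 0.26×0.3915 + 0.15×1.4462 = 0.8210
E(R_P) = R_f + β_P × MRP = 5.0% + 0.8210 × 3.9% = 8.20%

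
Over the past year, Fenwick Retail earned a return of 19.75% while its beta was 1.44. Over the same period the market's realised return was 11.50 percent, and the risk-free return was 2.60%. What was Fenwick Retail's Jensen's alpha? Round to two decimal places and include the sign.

Market excess return = 11.50% − 2.60% = 8.90%
CAPM benchmark = R_f + β(R_m − R_f) = 2.60% + 1.44 × 8.90% = 15.4160%
α = actual − benchmark = 19.75% − 15.4160% = +4.33%

+4.33%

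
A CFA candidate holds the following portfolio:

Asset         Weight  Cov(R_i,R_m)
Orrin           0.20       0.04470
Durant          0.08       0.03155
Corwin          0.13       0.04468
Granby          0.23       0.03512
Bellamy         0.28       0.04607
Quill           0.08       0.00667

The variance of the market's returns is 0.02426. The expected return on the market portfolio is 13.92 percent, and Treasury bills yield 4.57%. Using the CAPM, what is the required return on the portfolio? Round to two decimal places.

19.52%

β_Orrin = 0.04470 / 0.02426 = 1.8425
β_Durant = 0.03155 / 0.02426 = 1.3005
β_Corwin = 0.04468 / 0.02426 = 1.8417
β_Granby = 0.03512 / 0.02426 = 1.4477
β_Bellamy = 0.04607 / 0.02426 = 1.8990
β_Quill = 0.00667 / 0.02426 = 0.2749
β_P = Σ w_i β_i = 0.20×1.8425 + 0.08×1.3005 + 0.13×1.8417 + 0.23×1.4477 + 0.28×1.8990 + 0.08×0.2749 = 1.5986
MRP = 13.92% − 4.57% = 9.35%
E(R_P) = R_f + β_P × MRP = 4.57% + 1.5986 × 9.35% = 19.52%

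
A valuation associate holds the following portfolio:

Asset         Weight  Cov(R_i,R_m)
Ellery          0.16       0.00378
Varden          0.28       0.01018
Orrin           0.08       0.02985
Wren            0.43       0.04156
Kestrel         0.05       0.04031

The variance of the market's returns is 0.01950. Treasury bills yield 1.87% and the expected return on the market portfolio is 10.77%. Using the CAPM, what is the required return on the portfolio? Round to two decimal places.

β_Ellery = 0.00378 / 0.01950 = 0.1938
β_Varden = 0.01018 / 0.01950 = 0.5221
β_Orrin = 0.02985 / 0.01950 = 1.5308
β_Wren = 0.04156 / 0.01950 = 2.1313
β_Kestrel = 0.04031 / 0.01950 = 2.0672
β_P = Σ w_i β_i = 0.16×0.1938 + 0.28×0.5221 + 0.08×1.5308 + 0.43×2.1313 + 0.05×2.0672 = 1.3195
MRP = 10.77% − 1.87% = 8.90%
E(R_P) = R_f + β_P × MRP = 1.87% + 1.3195 × 8.90% = 13.61%

13.61%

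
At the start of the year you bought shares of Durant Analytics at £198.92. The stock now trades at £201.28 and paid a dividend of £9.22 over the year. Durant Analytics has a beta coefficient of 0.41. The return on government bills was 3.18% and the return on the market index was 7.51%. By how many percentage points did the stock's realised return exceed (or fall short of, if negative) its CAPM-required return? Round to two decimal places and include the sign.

Realised HPR = (P1 + D1 − P0) / P0 = (201.28 + 9.22 − 198.92) / 198.92 = 11.58 / 198.92 = 5.8214%
MRP = 7.51% − 3.18% = 4.33%
CAPM required = R_f + β·MRP = 3.18% + 0.41 × 4.33% = 4.9553%
α = realised − required = 5.8214% − 4.9553% = +0.87%

+0.87%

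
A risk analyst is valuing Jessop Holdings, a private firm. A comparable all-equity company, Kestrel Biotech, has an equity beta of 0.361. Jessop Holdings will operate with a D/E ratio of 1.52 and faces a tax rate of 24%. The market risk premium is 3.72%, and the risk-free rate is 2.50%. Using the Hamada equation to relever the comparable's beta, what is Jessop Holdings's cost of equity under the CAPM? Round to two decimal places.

β_L = β_U × [1 + (1 − t)(D/E)] = 0.361 × [1 + (1 − 0.24) × 1.52]
    = 0.361 × [1 + 0.76 × 1.52] = 0.361 × 2.1552 = 0.7780
E(R) = R_f + β_L × MRP = 2.50% + 0.7780 × 3.72% = 5.39%

5.39%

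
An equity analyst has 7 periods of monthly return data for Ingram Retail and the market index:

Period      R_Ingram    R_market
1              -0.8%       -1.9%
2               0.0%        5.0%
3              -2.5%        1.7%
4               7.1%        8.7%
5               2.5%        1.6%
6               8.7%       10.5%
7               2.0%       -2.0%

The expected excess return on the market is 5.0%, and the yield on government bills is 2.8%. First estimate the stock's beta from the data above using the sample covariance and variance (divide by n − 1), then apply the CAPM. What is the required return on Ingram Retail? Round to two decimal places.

Mean R_i = (-0.8 + 0.0 − 2.5 + 7.1 + 2.5 + 8.7 + 2.0) / 7 = 2.4286%
Mean R_m = (-1.9 + 5.0 + 1.7 + 8.7 + 1.6 + 10.5 − 2.0) / 7 = 3.3714%
Σ(R_i − R̄_i)(R_m − R̄_m) = 93.0757  ⇒  Cov = 93.0757 / 6 = 15.5126
Σ(R_m − R̄_m)² = 144.4343  ⇒  Var(R_m) = 144.4343 / 6 = 24.0724
β = Cov / Var(R_m) = 15.5126 / 24.0724 = 0.6444
E(R) = R_f + β × MRP = 2.8% + 0.6444 × 5.0% = 6.02%

6.02%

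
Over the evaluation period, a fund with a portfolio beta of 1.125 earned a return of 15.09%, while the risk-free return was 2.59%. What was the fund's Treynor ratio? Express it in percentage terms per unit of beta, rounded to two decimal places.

Treynor = (R_P − R_f) / β_P = (15.09% − 2.59%) / 1.1250 = 12.50% / 1.1250 = 11.11%

11.11%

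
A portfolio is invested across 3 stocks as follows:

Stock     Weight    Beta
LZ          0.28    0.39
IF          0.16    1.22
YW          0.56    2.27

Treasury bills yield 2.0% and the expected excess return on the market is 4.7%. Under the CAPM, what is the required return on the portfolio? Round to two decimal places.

β_P = Σ w_i β_i = 0.28×0.39 + 0.16×1.22 + 0.56×2.27 = 1.5756
E(R_P) = R_f + β_P × MRP = 2.0% + 1.5756 × 4.7% = 9.41%

9.41%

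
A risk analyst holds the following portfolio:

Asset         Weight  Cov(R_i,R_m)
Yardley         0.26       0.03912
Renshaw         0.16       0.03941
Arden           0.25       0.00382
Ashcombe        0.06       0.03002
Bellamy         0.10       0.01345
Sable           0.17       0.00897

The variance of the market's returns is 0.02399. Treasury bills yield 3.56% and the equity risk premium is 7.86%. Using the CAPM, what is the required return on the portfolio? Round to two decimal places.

β_Yardley = 0.03912 / 0.02399 = 1.6307
β_Renshaw = 0.03941 / 0.02399 = 1.6428
β_Arden = 0.00382 / 0.02399 = 0.1592
β_Ashcombe = 0.03002 / 0.02399 = 1.2514
β_Bellamy = 0.01345 / 0.02399 = 0.5607
β_Sable = 0.00897 / 0.02399 = 0.3739
β_P = Σ w_i β_i = 0.26×1.6307 + 0.16×1.6428 + 0.25×0.1592 + 0.06×1.2514 + 0.10×0.5607 + 0.17×0.3739 = 0.9213
E(R_P) = R_f + β_P × MRP = 3.56% + 0.9213 × 7.86% = 10.80%

10.80%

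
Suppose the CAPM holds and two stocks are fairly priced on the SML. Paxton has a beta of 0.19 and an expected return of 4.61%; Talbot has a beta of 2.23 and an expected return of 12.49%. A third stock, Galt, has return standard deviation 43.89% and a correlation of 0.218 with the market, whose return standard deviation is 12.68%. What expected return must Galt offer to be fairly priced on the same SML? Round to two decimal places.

6.79%

MRP = (12.49% − 4.61%) / (2.23 − 0.19) = 3.8627%
R_f = 4.61% − 0.19 × 3.8627% = 3.8761%
β_Galt = ρ·σ_i/σ_m = 0.218 × 43.89 / 12.68 = 0.7546
E(R_Galt) = R_f + β × MRP = 3.8761% + 0.7546 × 3.8627% = 6.79%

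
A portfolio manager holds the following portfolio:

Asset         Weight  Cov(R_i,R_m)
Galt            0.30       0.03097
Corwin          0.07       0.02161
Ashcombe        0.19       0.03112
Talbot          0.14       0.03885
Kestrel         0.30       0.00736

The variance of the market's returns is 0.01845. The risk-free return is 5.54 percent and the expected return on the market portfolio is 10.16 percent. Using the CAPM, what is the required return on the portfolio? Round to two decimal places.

11.64%

β_Galt = 0.03097 / 0.01845 = 1.6786
β_Corwin = 0.02161 / 0.01845 = 1.1713
β_Ashcombe = 0.03112 / 0.01845 = 1.6867
β_Talbot = 0.03885 / 0.01845 = 2.1057
β_Kestrel = 0.00736 / 0.01845 = 0.3989
β_P = Σ w_i β_i = 0.30×1.6786 + 0.07×1.1713 + 0.19×1.6867 + 0.14×2.1057 + 0.30×0.3989 = 1.3205
MRP = 10.16% − 5.54% = 4.62%
E(R_P) = R_f + β_P × MRP = 5.54% + 1.3205 × 4.62% = 11.64%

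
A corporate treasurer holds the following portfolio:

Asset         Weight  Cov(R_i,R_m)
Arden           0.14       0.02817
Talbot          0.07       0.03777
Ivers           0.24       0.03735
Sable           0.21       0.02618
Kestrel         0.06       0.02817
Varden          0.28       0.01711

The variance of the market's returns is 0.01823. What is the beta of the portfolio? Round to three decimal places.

β_Arden = 0.02817 / 0.01823 = 1.5453
β_Talbot = 0.03777 / 0.01823 = 2.0719
β_Ivers = 0.03735 / 0.01823 = 2.0488
β_Sable = 0.02618 / 0.01823 = 1.4361
β_Kestrel = 0.02817 / 0.01823 = 1.5453
β_Varden = 0.01711 / 0.01823 = 0.9386
β_P = Σ w_i β_i = 0.14×1.5453 + 0.07×2.0719 + 0.24×2.0488 + 0.21×1.4361 + 0.06×1.5453 + 0.28×0.9386 = 1.5102

1.510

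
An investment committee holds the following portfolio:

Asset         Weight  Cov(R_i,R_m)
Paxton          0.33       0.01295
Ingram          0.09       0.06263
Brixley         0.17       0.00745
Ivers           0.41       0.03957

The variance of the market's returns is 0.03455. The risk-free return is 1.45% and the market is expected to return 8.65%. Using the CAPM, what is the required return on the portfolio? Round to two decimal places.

7.16%

β_Paxton = 0.01295 / 0.03455 = 0.3748
β_Ingram = 0.06263 / 0.03455 = 1.8127
β_Brixley = 0.00745 / 0.03455 = 0.2156
β_Ivers = 0.03957 / 0.03455 = 1.1453
β_P = Σ w_i β_i = 0.33×0.3748 + 0.09×1.8127 + 0.17×0.2156 + 0.41×1.1453 = 0.7931
MRP = 8.65% − 1.45% = 7.20%
E(R_P) = R_f + β_P × MRP = 1.45% + 0.7931 × 7.20% = 7.16%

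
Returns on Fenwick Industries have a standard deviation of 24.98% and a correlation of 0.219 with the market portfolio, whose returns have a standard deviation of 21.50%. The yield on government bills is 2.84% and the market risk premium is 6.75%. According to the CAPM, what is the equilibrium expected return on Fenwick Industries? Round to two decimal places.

β = ρ × σ_i / σ_m = 0.219 × 24.98% / 21.50% = 0.2544
E(R) = 2.84% + 0.2544 × 6.75% = 4.56%

4.56%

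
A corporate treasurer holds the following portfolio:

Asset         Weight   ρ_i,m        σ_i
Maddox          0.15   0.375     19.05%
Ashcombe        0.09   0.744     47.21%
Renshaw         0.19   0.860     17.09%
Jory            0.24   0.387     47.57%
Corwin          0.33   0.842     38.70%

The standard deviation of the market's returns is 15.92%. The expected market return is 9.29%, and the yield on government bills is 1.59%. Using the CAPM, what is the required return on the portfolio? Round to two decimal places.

12.33%

β_Maddox = 0.375 × 19.05% / 15.92% = 0.4487
β_Ashcombe = 0.744 × 47.21% / 15.92% = 2.2063
β_Renshaw = 0.860 × 17.09% / 15.92% = 0.9232
β_Jory = 0.387 × 47.57% / 15.92% = 1.1564
β_Corwin = 0.842 × 38.70% / 15.92% = 2.0468
β_P = Σ w_i β_i = 0.15×0.4487 + 0.09×2.2063 + 0.19×0.9232 + 0.24×1.1564 + 0.33×2.0468 = 1.3943
MRP = 9.29% − 1.59% = 7.70%
E(R_P) = R_f + β_P × MRP = 1.59% + 1.3943 × 7.70% = 12.33%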